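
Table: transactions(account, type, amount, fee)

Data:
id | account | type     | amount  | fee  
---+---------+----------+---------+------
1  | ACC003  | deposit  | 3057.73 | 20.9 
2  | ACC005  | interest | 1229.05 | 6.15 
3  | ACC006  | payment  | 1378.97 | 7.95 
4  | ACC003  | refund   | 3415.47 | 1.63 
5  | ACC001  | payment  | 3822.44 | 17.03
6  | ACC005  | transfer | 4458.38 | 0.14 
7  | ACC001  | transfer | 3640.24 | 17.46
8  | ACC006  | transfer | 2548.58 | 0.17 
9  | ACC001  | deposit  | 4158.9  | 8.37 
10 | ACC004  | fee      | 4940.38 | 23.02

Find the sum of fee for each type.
SELECT type, SUM(fee) as result
FROM transactions
GROUP BY type

Result:
  deposit: 29.27
  fee: 23.02
  interest: 6.15
  payment: 24.98
  refund: 1.63
  transfer: 17.77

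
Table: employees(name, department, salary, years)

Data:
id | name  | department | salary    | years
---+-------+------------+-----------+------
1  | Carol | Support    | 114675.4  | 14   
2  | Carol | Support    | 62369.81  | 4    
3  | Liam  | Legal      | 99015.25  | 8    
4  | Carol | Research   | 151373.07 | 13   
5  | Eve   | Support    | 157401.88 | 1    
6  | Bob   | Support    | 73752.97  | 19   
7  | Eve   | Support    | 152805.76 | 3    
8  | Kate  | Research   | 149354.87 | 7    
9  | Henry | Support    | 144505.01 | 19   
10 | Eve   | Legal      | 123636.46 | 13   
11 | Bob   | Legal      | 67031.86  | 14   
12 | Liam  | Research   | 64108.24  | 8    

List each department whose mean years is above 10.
SELECT department, AVG(years)
FROM employees
GROUP BY department
HAVING AVG(years) > 10

Result:
  Legal: avg=11.67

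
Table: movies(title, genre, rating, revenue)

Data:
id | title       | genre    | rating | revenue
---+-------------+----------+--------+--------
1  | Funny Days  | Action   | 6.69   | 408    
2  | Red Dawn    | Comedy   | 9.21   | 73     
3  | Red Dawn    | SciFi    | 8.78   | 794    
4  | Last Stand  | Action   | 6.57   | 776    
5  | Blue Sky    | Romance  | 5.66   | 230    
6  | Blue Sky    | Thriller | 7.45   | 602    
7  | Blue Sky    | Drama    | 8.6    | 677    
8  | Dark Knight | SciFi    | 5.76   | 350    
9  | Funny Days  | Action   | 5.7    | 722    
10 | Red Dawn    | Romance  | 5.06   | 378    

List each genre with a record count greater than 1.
SELECT genre, COUNT(*) as cnt
FROM movies
GROUP BY genre
HAVING COUNT(*) > 1

Result:
  Action: 3
  Romance: 2
  SciFi: 2

Note: HAVING filters groups after aggregation, WHERE filters rows before.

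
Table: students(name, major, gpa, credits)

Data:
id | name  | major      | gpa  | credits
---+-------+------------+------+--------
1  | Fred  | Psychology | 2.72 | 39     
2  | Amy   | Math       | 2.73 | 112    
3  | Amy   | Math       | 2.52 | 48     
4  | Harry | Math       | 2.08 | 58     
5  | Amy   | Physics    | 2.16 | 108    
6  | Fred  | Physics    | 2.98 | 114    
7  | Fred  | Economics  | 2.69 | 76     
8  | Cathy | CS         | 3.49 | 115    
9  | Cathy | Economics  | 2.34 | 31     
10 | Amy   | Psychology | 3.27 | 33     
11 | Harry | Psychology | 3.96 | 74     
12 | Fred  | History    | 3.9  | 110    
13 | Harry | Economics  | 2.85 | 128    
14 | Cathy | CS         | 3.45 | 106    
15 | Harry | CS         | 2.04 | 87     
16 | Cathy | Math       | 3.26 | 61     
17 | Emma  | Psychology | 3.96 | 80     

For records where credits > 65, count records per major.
SELECT major, COUNT(*)
FROM students
WHERE credits > 65
GROUP BY major

Note: WHERE filters rows before grouping.

Result:
  CS: 3
  Economics: 2
  History: 1
  Math: 1
  Physics: 2
  Psychology: 2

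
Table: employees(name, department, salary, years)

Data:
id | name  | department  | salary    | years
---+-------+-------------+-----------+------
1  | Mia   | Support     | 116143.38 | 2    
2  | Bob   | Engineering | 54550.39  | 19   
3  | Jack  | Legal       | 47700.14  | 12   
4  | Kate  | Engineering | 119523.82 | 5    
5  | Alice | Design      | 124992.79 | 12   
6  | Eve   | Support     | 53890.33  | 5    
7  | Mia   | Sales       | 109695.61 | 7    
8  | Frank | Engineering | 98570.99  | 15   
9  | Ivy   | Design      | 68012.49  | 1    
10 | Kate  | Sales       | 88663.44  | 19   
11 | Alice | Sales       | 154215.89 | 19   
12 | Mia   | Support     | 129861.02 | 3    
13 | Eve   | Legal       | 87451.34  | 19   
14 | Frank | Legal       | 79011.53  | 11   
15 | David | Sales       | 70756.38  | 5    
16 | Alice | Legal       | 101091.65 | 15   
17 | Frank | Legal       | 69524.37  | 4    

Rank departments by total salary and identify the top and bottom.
SELECT department, SUM(salary)
FROM employees
GROUP BY department
ORDER BY SUM(salary)

All groups:
  Design: 193005.28
  Engineering: 272645.20
  Support: 299894.73
  Legal: 384779.03
  Sales: 423331.32

Highest: Sales (423331.32)
Lowest: Design (193005.28)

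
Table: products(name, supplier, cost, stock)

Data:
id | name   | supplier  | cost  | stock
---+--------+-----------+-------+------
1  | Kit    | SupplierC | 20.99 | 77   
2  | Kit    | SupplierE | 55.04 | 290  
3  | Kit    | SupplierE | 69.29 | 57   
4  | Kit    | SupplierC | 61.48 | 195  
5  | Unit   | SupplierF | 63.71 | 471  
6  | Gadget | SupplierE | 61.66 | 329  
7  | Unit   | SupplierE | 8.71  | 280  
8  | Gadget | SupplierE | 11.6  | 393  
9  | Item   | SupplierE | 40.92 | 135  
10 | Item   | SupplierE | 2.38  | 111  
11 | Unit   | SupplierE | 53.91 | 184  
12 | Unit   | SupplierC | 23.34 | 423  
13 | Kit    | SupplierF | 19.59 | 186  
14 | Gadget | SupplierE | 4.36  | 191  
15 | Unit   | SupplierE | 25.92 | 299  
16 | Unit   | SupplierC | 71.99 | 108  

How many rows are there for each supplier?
SELECT supplier, COUNT(*) as count
FROM products
GROUP BY supplier

Result:
  SupplierC: 4
  SupplierE: 10
  SupplierF: 2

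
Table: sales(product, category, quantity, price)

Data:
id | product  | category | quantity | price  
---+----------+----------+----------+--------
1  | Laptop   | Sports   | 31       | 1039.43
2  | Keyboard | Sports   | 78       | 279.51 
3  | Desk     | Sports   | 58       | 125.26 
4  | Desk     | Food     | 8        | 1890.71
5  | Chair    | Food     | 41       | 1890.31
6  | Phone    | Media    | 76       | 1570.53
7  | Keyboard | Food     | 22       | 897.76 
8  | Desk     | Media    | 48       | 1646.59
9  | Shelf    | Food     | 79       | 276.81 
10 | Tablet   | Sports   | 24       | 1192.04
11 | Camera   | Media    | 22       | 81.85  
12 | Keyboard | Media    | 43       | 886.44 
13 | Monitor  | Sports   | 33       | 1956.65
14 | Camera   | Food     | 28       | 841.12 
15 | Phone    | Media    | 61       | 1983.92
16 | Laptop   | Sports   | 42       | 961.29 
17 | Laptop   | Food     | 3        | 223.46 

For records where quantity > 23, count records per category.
SELECT category, COUNT(*)
FROM sales
WHERE quantity > 23
GROUP BY category

Note: WHERE filters rows before grouping.

Result:
  Food: 3
  Media: 4
  Sports: 6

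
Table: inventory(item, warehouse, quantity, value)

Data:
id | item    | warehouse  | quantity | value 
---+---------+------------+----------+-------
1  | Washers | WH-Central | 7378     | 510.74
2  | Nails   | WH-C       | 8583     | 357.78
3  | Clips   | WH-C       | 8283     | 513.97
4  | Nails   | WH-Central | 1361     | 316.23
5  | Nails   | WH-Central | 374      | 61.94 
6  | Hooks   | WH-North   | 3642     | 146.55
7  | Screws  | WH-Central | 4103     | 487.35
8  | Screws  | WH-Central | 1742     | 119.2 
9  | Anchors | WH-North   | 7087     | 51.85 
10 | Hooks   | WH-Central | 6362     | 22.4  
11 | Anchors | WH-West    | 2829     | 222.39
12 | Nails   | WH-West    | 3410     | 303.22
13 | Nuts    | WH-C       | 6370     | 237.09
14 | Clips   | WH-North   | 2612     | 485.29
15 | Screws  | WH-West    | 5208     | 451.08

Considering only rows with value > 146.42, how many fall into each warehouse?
SELECT warehouse, COUNT(*)
FROM inventory
WHERE value > 146.42
GROUP BY warehouse

Note: WHERE filters rows before grouping.

Result:
  WH-C: 3
  WH-Central: 3
  WH-North: 2
  WH-West: 3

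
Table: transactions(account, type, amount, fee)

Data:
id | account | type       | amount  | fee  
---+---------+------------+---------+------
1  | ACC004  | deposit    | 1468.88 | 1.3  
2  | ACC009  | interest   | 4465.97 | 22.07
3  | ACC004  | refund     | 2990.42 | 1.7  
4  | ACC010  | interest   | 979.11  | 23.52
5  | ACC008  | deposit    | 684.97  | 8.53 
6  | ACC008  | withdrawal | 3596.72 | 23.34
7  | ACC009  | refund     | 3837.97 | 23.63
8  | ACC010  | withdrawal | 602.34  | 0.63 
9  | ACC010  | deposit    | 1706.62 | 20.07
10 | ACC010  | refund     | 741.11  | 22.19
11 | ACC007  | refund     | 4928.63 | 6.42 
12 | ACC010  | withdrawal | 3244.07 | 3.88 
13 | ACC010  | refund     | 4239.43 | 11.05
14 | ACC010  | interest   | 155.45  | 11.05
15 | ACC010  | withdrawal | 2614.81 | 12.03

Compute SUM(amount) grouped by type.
SELECT type, SUM(amount) as result
FROM transactions
GROUP BY type

Result:
  deposit: 3860.47
  interest: 5600.53
  refund: 16737.56
  withdrawal: 10057.94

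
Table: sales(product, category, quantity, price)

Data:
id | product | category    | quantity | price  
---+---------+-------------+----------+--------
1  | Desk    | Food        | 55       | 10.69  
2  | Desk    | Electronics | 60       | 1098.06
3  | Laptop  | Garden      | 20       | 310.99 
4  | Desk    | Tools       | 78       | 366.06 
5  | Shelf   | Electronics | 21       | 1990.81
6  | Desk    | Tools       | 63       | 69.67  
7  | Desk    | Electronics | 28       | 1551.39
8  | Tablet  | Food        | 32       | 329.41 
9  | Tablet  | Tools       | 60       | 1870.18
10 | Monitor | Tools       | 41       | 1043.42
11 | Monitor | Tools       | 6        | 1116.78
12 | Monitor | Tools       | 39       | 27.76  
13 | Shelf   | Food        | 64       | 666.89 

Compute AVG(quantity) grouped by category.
SELECT category, AVG(quantity) as result
FROM sales
GROUP BY category

Result:
  Electronics: 36.33
  Food: 50.33
  Garden: 20.00
  Tools: 47.83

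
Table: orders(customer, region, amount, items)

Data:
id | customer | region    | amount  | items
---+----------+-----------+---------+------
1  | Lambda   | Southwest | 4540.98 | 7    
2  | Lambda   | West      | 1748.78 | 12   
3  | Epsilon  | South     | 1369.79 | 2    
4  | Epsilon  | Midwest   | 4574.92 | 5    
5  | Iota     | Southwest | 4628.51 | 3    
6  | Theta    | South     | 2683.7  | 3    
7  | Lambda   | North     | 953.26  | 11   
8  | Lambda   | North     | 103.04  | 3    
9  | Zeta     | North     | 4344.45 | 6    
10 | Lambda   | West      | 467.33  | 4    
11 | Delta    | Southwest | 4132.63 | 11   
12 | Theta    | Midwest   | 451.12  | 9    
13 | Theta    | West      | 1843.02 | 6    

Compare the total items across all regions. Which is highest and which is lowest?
SELECT region, SUM(items)
FROM orders
GROUP BY region
ORDER BY SUM(items)

All groups:
  South: 5
  Midwest: 14
  North: 20
  Southwest: 21
  West: 22

Highest: West (22)
Lowest: South (5)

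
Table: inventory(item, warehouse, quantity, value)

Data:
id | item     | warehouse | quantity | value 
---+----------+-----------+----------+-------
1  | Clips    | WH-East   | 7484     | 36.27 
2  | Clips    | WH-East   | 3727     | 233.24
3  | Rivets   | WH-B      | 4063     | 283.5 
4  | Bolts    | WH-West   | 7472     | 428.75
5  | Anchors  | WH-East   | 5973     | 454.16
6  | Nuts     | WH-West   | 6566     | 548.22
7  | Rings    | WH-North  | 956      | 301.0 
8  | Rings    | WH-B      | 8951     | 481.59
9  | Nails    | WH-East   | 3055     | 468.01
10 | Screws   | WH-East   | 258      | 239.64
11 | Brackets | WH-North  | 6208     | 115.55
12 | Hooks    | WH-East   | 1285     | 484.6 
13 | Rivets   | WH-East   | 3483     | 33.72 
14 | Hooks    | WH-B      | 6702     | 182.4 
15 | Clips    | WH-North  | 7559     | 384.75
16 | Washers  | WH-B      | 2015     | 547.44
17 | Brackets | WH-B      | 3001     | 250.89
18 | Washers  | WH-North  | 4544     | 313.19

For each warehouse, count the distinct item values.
SELECT warehouse, COUNT(DISTINCT item)
FROM inventory
GROUP BY warehouse

Result:
  WH-B: 5 distinct
  WH-East: 6 distinct
  WH-North: 4 distinct
  WH-West: 2 distinct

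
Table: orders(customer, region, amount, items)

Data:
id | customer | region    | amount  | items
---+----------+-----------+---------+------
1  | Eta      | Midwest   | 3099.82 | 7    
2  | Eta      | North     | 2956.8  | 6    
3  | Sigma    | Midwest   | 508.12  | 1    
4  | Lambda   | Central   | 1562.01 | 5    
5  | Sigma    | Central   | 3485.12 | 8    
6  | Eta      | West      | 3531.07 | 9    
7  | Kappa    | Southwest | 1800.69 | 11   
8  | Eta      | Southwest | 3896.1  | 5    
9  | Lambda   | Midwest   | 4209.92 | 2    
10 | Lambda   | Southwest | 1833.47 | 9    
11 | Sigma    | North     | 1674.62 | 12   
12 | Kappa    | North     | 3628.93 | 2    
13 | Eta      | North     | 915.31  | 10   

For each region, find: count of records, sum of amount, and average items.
SELECT region,
       COUNT(*) as cnt,
       SUM(amount) as total_amount,
       AVG(items) as avg_items
FROM orders
GROUP BY region

Result:
  Central: 2 records, 5047.13 total amount, 6.50 avg items
  Midwest: 3 records, 7817.86 total amount, 3.33 avg items
  North: 4 records, 9175.66 total amount, 7.50 avg items
  Southwest: 3 records, 7530.26 total amount, 8.33 avg items
  West: 1 records, 3531.07 total amount, 9.00 avg items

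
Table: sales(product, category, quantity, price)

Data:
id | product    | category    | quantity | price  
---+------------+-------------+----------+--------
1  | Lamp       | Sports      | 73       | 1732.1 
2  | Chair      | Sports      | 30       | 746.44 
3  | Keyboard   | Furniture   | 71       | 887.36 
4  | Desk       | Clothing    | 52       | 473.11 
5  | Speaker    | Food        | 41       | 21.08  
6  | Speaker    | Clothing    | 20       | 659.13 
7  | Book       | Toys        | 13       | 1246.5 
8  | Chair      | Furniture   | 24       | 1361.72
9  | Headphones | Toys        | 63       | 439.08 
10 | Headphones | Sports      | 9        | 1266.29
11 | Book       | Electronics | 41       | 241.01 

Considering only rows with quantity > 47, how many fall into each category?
SELECT category, COUNT(*)
FROM sales
WHERE quantity > 47
GROUP BY category

Note: WHERE filters rows before grouping.

Result:
  Clothing: 1
  Furniture: 1
  Sports: 1
  Toys: 1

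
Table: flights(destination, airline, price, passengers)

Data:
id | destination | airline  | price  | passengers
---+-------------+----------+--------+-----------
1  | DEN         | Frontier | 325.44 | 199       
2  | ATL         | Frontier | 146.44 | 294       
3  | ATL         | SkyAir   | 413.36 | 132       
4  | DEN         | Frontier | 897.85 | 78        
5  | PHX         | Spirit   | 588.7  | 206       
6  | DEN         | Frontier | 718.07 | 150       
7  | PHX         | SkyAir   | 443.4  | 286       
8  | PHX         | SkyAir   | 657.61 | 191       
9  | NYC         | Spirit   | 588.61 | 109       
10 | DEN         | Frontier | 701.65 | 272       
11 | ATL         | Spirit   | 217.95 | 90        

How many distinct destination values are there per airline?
SELECT airline, COUNT(DISTINCT destination)
FROM flights
GROUP BY airline

Result:
  Frontier: 2 distinct
  SkyAir: 2 distinct
  Spirit: 3 distinct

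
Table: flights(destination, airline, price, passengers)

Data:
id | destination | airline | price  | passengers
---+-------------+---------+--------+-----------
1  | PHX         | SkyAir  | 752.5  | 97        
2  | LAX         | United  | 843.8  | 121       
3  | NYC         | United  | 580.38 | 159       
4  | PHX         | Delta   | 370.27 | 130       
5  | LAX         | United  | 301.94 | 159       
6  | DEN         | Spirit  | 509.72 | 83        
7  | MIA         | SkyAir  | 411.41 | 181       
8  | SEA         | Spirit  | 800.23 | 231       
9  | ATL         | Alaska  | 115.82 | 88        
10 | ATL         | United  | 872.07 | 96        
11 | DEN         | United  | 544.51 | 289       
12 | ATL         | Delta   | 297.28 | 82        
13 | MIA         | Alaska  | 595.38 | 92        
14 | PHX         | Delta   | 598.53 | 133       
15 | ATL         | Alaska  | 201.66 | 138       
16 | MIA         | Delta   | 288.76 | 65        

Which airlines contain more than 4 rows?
SELECT airline, COUNT(*) as cnt
FROM flights
GROUP BY airline
HAVING COUNT(*) > 4

Result:
  United: 5

Note: HAVING filters groups after aggregation, WHERE filters rows before.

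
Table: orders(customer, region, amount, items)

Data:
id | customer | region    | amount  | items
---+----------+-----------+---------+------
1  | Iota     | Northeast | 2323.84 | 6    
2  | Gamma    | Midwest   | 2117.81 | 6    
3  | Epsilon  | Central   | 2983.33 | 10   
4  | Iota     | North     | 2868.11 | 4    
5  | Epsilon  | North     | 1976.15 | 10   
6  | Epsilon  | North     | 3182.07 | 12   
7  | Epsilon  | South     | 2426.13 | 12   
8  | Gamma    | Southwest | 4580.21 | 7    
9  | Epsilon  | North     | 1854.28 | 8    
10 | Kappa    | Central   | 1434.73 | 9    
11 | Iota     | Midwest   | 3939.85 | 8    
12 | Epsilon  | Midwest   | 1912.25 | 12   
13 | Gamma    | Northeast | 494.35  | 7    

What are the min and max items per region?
SELECT region, MIN(items), MAX(items)
FROM orders
GROUP BY region

Result:
  Central: min=9, max=10
  Midwest: min=6, max=12
  North: min=4, max=12
  Northeast: min=6, max=7
  South: min=12, max=12
  Southwest: min=7, max=7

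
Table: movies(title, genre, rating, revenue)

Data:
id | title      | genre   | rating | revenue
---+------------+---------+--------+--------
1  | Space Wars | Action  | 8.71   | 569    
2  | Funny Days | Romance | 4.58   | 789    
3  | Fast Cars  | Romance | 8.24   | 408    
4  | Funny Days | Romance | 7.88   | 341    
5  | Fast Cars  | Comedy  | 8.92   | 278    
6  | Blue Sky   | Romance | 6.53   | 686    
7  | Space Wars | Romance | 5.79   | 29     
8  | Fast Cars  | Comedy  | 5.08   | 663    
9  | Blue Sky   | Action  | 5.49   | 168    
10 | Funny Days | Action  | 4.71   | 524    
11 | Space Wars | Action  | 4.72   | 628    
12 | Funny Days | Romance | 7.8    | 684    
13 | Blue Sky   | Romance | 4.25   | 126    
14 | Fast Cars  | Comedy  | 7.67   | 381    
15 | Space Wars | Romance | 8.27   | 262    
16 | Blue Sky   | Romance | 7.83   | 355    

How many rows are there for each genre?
SELECT genre, COUNT(*) as count
FROM movies
GROUP BY genre

Result:
  Action: 4
  Comedy: 3
  Romance: 9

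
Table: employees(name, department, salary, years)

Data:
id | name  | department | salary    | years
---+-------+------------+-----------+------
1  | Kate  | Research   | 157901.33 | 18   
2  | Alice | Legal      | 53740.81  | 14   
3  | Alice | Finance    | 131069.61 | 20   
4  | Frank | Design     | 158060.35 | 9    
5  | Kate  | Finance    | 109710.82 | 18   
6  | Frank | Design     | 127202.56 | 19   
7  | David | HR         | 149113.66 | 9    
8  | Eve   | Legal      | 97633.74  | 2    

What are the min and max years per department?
SELECT department, MIN(years), MAX(years)
FROM employees
GROUP BY department

Result:
  Design: min=9, max=19
  Finance: min=18, max=20
  HR: min=9, max=9
  Legal: min=2, max=14
  Research: min=18, max=18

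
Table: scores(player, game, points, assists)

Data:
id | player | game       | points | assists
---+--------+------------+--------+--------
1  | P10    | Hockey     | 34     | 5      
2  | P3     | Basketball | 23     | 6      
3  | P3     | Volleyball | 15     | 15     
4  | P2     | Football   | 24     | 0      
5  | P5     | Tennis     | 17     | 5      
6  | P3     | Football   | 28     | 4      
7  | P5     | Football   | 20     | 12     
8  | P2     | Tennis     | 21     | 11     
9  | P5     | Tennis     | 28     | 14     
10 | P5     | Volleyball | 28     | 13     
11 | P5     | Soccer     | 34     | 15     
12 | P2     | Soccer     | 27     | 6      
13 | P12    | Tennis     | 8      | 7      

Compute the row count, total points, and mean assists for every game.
SELECT game,
       COUNT(*) as cnt,
       SUM(points) as total_points,
       AVG(assists) as avg_assists
FROM scores
GROUP BY game

Result:
  Basketball: 1 records, 23 total points, 6.00 avg assists
  Football: 3 records, 72 total points, 5.33 avg assists
  Hockey: 1 records, 34 total points, 5.00 avg assists
  Soccer: 2 records, 61 total points, 10.50 avg assists
  Tennis: 4 records, 74 total points, 9.25 avg assists
  Volleyball: 2 records, 43 total points, 14.00 avg assists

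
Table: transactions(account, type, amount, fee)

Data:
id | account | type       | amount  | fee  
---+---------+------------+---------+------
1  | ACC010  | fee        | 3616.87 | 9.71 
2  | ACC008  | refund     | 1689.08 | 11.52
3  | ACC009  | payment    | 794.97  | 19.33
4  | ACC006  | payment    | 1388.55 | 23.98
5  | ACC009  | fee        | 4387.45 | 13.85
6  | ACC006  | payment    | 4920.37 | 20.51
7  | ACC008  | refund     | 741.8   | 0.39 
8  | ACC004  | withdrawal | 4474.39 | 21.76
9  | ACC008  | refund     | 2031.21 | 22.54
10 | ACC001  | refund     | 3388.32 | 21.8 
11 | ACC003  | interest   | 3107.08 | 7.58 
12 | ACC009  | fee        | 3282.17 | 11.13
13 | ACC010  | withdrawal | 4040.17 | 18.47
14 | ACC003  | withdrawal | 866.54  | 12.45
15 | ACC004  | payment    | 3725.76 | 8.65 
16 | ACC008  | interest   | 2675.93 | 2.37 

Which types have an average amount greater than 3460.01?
SELECT type, AVG(amount)
FROM transactions
GROUP BY type
HAVING AVG(amount) > 3460.01

Result:
  fee: avg=3762.16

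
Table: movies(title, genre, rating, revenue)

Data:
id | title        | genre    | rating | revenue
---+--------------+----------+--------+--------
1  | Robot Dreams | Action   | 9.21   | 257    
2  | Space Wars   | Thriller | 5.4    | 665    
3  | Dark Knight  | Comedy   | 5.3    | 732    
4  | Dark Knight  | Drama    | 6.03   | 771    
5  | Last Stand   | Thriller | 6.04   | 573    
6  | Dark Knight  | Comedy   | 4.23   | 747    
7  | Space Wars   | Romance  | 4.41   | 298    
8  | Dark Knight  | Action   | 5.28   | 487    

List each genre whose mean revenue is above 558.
SELECT genre, AVG(revenue)
FROM movies
GROUP BY genre
HAVING AVG(revenue) > 558

Result:
  Comedy: avg=739.50
  Drama: avg=771.00
  Thriller: avg=619.00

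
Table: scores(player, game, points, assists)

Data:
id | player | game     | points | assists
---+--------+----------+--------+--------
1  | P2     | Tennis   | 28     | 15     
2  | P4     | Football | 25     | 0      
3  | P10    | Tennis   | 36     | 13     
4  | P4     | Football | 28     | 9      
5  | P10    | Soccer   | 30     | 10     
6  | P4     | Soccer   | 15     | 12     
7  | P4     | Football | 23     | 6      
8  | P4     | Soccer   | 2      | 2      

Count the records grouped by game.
SELECT game, COUNT(*) as count
FROM scores
GROUP BY game

Result:
  Football: 3
  Soccer: 3
  Tennis: 2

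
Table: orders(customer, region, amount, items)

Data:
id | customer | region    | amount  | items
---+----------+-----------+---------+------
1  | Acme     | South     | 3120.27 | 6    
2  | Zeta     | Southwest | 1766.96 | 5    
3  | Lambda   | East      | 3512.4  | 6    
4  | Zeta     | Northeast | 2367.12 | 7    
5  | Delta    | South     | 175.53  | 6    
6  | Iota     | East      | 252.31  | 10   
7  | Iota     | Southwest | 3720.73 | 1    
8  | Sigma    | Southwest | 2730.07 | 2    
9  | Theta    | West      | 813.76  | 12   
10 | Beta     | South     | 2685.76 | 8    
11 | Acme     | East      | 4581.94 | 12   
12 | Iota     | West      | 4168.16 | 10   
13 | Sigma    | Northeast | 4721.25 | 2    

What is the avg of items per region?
SELECT region, AVG(items) as result
FROM orders
GROUP BY region

Result:
  East: 9.33
  Northeast: 4.50
  South: 6.67
  Southwest: 2.67
  West: 11.00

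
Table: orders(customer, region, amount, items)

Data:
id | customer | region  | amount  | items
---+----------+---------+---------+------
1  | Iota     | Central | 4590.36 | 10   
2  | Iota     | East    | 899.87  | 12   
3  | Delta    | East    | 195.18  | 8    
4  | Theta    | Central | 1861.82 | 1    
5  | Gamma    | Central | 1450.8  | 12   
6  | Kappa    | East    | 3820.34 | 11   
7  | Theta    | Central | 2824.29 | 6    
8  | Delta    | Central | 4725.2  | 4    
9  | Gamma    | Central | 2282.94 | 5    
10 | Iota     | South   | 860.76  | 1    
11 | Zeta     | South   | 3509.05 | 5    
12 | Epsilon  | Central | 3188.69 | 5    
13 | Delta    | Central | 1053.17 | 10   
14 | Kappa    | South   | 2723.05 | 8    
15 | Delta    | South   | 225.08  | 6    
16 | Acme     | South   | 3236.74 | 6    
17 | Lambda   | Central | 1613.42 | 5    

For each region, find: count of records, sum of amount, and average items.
SELECT region,
       COUNT(*) as cnt,
       SUM(amount) as total_amount,
       AVG(items) as avg_items
FROM orders
GROUP BY region

Result:
  Central: 9 records, 23590.69 total amount, 6.44 avg items
  East: 3 records, 4915.39 total amount, 10.33 avg items
  South: 5 records, 10554.68 total amount, 5.20 avg items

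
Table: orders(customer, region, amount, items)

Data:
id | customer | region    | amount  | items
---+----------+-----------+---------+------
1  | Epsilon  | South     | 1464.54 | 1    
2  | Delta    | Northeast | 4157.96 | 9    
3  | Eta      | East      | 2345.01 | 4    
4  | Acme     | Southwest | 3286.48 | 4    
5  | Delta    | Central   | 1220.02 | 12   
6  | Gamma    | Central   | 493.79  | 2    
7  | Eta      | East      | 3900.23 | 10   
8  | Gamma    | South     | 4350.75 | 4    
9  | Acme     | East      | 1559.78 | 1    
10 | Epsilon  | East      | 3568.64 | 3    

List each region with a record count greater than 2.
SELECT region, COUNT(*) as cnt
FROM orders
GROUP BY region
HAVING COUNT(*) > 2

Result:
  East: 4

Note: HAVING filters groups after aggregation, WHERE filters rows before.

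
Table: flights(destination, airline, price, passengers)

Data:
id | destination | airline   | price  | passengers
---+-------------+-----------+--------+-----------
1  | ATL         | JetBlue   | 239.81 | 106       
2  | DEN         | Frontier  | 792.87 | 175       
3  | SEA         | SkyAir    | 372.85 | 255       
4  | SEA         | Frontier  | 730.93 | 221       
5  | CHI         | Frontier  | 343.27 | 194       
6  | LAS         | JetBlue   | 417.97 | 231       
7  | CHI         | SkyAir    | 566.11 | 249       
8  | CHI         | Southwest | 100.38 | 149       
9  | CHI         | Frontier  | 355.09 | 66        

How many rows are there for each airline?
SELECT airline, COUNT(*) as count
FROM flights
GROUP BY airline

Result:
  Frontier: 4
  JetBlue: 2
  SkyAir: 2
  Southwest: 1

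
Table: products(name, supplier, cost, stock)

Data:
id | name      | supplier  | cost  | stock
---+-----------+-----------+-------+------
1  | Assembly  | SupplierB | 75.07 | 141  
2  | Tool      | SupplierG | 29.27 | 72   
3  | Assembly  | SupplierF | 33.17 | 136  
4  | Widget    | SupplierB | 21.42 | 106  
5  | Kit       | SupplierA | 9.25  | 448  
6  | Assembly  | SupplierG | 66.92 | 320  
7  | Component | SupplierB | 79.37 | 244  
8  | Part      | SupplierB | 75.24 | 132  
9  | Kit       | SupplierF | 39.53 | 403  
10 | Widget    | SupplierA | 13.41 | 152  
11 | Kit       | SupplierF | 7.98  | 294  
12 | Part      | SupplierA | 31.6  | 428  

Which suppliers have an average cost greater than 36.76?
SELECT supplier, AVG(cost)
FROM products
GROUP BY supplier
HAVING AVG(cost) > 36.76

Result:
  SupplierB: avg=62.78
  SupplierG: avg=48.10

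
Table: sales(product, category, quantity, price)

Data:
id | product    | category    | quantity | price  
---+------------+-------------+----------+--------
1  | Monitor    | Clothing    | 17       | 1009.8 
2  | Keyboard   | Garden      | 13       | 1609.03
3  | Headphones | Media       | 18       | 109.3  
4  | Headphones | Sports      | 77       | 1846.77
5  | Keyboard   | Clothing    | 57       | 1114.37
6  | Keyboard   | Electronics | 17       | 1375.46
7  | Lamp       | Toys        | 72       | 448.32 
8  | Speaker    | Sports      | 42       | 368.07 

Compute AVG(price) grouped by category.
SELECT category, AVG(price) as result
FROM sales
GROUP BY category

Result:
  Clothing: 1062.09
  Electronics: 1375.46
  Garden: 1609.03
  Media: 109.30
  Sports: 1107.42
  Toys: 448.32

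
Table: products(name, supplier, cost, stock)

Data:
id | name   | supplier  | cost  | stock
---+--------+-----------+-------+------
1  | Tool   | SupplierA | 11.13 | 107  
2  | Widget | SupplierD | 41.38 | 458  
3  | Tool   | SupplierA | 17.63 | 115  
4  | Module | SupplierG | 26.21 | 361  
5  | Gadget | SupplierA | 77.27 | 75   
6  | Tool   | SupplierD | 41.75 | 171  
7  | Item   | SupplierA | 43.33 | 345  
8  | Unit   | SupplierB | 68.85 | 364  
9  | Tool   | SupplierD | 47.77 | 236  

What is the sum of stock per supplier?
SELECT supplier, SUM(stock) as result
FROM products
GROUP BY supplier

Result:
  SupplierA: 642
  SupplierB: 364
  SupplierD: 865
  SupplierG: 361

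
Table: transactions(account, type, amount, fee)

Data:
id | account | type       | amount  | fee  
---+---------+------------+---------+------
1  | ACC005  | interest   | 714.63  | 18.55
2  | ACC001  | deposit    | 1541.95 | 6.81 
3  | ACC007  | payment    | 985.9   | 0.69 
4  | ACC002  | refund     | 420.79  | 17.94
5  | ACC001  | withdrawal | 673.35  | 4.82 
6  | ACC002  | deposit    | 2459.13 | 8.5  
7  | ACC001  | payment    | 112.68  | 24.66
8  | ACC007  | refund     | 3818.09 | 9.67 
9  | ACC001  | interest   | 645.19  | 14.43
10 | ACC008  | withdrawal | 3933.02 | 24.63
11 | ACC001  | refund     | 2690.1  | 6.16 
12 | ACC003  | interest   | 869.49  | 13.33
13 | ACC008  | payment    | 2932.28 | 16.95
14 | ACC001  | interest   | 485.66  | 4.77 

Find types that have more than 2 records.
SELECT type, COUNT(*) as cnt
FROM transactions
GROUP BY type
HAVING COUNT(*) > 2

Result:
  interest: 4
  payment: 3
  refund: 3

Note: HAVING filters groups after aggregation, WHERE filters rows before.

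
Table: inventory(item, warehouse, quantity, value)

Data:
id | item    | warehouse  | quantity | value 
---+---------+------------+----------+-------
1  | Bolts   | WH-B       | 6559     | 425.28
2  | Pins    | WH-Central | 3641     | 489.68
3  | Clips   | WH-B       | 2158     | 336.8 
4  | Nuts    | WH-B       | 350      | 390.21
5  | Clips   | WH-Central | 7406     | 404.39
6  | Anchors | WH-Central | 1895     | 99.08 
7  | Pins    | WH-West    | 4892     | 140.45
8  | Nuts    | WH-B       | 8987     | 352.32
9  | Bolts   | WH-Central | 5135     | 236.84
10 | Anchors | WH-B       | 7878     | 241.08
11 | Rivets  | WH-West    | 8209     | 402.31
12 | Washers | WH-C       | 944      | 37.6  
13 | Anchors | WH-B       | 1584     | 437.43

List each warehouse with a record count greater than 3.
SELECT warehouse, COUNT(*) as cnt
FROM inventory
GROUP BY warehouse
HAVING COUNT(*) > 3

Result:
  WH-B: 6
  WH-Central: 4

Note: HAVING filters groups after aggregation, WHERE filters rows before.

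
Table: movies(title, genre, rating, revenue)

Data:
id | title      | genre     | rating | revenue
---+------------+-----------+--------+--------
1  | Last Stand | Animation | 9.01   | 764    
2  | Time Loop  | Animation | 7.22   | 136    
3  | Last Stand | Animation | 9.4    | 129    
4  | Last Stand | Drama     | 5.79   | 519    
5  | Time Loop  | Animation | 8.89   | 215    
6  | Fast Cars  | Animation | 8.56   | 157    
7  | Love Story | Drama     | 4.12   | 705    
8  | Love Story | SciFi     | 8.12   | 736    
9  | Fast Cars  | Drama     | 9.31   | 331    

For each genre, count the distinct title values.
SELECT genre, COUNT(DISTINCT title)
FROM movies
GROUP BY genre

Result:
  Animation: 3 distinct
  Drama: 3 distinct
  SciFi: 1 distinct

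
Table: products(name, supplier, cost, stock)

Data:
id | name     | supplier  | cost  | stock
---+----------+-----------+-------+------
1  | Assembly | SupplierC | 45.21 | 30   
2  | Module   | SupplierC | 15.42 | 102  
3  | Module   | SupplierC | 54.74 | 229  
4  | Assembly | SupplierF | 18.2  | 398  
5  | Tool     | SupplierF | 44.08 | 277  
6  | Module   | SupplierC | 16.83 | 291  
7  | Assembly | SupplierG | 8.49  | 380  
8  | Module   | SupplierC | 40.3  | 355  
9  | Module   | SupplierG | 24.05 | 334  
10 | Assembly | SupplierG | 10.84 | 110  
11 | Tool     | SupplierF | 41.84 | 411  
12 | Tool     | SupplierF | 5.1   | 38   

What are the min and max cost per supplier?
SELECT supplier, MIN(cost), MAX(cost)
FROM products
GROUP BY supplier

Result:
  SupplierC: min=15.42, max=54.74
  SupplierF: min=5.10, max=44.08
  SupplierG: min=8.49, max=24.05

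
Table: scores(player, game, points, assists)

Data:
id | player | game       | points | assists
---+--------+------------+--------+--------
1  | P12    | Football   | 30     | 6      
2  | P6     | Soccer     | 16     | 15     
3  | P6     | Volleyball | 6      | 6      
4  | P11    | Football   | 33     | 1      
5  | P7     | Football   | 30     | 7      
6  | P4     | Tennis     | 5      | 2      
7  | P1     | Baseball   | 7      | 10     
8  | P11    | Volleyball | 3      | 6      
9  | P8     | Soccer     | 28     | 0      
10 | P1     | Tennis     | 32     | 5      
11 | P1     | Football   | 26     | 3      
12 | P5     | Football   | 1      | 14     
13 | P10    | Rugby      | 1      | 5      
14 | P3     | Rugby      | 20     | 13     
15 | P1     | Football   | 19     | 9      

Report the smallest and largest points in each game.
SELECT game, MIN(points), MAX(points)
FROM scores
GROUP BY game

Result:
  Baseball: min=7, max=7
  Football: min=1, max=33
  Rugby: min=1, max=20
  Soccer: min=16, max=28
  Tennis: min=5, max=32
  Volleyball: min=3, max=6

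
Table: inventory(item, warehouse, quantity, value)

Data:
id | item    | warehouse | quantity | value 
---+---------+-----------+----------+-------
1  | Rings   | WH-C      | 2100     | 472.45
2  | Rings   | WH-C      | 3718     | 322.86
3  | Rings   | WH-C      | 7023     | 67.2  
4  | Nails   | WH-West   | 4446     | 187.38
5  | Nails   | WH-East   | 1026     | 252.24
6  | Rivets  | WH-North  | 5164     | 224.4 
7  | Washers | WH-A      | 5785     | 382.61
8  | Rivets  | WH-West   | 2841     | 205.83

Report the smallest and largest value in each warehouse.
SELECT warehouse, MIN(value), MAX(value)
FROM inventory
GROUP BY warehouse

Result:
  WH-A: min=382.61, max=382.61
  WH-C: min=67.20, max=472.45
  WH-East: min=252.24, max=252.24
  WH-North: min=224.40, max=224.40
  WH-West: min=187.38, max=205.83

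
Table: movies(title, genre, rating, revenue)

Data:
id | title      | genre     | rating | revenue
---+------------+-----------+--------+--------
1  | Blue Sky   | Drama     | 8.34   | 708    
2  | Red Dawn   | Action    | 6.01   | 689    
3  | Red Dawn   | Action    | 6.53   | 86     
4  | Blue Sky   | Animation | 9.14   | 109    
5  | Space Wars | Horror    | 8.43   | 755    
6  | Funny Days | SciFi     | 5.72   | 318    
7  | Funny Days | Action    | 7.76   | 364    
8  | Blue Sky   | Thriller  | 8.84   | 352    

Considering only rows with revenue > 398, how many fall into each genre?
SELECT genre, COUNT(*)
FROM movies
WHERE revenue > 398
GROUP BY genre

Note: WHERE filters rows before grouping.

Result:
  Action: 1
  Drama: 1
  Horror: 1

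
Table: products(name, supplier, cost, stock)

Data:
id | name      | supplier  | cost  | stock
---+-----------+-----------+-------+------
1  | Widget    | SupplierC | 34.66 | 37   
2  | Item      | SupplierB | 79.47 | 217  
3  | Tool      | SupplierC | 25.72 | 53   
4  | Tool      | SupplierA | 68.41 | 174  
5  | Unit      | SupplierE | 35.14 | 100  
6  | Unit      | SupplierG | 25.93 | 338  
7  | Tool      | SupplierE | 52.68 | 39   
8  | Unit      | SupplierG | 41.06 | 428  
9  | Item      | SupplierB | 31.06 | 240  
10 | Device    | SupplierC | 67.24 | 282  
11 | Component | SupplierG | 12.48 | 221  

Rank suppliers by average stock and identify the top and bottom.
SELECT supplier, AVG(stock)
FROM products
GROUP BY supplier
ORDER BY AVG(stock)

All groups:
  SupplierE: 69.50
  SupplierC: 124.00
  SupplierA: 174.00
  SupplierB: 228.50
  SupplierG: 329.00

Highest: SupplierG (329.00)
Lowest: SupplierE (69.50)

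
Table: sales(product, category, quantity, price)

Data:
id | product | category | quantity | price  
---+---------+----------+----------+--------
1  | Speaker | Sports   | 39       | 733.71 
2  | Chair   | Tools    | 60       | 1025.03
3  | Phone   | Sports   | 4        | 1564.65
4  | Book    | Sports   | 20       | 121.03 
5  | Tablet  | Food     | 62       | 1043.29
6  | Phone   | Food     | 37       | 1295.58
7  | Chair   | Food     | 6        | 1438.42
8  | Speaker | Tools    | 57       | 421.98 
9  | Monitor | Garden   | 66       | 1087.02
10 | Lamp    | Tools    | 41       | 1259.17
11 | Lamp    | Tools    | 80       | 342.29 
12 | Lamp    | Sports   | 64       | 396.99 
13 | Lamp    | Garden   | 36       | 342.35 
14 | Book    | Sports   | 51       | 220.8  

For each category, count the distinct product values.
SELECT category, COUNT(DISTINCT product)
FROM sales
GROUP BY category

Result:
  Food: 3 distinct
  Garden: 2 distinct
  Sports: 4 distinct
  Tools: 3 distinct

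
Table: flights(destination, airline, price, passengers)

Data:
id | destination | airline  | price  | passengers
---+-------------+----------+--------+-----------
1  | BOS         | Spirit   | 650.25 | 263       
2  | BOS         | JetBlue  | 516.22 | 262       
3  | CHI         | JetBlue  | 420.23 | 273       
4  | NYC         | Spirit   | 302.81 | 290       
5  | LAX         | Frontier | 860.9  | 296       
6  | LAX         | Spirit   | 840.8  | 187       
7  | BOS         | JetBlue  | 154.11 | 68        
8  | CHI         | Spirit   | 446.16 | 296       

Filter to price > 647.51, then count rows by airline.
SELECT airline, COUNT(*)
FROM flights
WHERE price > 647.51
GROUP BY airline

Note: WHERE filters rows before grouping.

Result:
  Frontier: 1
  Spirit: 2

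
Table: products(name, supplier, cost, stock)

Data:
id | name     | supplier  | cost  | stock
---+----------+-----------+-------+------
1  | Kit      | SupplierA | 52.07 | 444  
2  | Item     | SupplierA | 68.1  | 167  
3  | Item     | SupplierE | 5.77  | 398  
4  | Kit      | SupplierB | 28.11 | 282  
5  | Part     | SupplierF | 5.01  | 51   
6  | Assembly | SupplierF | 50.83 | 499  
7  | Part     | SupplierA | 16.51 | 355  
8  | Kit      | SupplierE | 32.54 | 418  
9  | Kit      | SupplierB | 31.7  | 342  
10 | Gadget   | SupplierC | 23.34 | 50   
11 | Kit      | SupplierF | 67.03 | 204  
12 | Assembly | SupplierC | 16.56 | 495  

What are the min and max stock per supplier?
SELECT supplier, MIN(stock), MAX(stock)
FROM products
GROUP BY supplier

Result:
  SupplierA: min=167, max=444
  SupplierB: min=282, max=342
  SupplierC: min=50, max=495
  SupplierE: min=398, max=418
  SupplierF: min=51, max=499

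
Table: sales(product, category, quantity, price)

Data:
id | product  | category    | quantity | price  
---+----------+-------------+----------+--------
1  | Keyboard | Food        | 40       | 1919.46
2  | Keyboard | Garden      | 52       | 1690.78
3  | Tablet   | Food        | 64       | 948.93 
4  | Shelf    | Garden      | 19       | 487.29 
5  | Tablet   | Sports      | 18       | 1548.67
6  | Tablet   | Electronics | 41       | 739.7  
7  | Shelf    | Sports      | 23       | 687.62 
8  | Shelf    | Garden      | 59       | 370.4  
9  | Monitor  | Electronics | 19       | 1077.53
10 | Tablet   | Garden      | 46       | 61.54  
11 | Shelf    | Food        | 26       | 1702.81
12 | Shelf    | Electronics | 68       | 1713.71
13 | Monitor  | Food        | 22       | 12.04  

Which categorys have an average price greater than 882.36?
SELECT category, AVG(price)
FROM sales
GROUP BY category
HAVING AVG(price) > 882.36

Result:
  Electronics: avg=1176.98
  Food: avg=1145.81
  Sports: avg=1118.15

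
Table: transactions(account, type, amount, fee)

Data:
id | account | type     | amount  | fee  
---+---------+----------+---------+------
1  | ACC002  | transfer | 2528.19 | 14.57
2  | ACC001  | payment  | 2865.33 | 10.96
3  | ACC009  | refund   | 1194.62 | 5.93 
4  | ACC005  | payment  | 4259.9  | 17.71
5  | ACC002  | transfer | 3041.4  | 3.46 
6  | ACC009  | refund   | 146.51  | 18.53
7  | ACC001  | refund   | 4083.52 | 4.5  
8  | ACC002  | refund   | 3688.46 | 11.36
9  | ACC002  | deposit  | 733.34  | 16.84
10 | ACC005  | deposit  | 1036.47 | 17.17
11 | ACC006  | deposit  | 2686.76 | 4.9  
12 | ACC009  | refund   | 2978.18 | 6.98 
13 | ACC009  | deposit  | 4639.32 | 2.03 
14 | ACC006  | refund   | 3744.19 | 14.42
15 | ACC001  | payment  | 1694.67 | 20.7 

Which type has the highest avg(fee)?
SELECT type, AVG(fee) as val
FROM transactions
GROUP BY type
ORDER BY val DESC
LIMIT 1

Result: payment with avg(fee) = 16.46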